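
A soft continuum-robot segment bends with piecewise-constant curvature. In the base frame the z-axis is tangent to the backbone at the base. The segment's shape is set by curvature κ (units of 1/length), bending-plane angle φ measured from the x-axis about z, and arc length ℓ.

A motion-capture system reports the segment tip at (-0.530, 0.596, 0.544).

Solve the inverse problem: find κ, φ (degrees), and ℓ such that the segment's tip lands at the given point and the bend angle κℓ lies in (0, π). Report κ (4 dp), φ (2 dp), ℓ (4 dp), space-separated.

1.7114 131.65 1.1361

ρ = √(x²+y²) = √(-0.530² + 0.596²) = 0.79757
φ = atan2(y, x) mod 360° = atan2(0.596, -0.530) = 131.6455°
|p|² = ρ² + z² = 0.79757² + 0.544² = 0.93205
κ = 2ρ / |p|² = 2×0.79757 / 0.93205 = 1.71143
θ = 2·atan2(ρ, z) = 2·atan2(0.79757, 0.544) = 1.94441 rad
ℓ = θ/κ = 1.94441/1.71143 = 1.13613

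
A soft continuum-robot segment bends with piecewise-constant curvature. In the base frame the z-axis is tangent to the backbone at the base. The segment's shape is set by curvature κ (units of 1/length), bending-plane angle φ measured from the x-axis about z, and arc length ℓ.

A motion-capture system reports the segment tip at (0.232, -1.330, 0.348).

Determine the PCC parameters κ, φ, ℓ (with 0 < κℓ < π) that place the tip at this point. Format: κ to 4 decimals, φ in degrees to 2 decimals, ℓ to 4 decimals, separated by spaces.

ρ = √(x²+y²) = √(0.232² + -1.330²) = 1.35008
φ = atan2(y, x) mod 360° = atan2(-1.330, 0.232) = 279.8949°
|p|² = ρ² + z² = 1.35008² + 0.348² = 1.94383
κ = 2ρ / |p|² = 2×1.35008 / 1.94383 = 1.38910
θ = 2·atan2(ρ, z) = 2·atan2(1.35008, 0.348) = 2.63705 rad
ℓ = θ/κ = 2.63705/1.38910 = 1.89839

1.3891 279.89 1.8984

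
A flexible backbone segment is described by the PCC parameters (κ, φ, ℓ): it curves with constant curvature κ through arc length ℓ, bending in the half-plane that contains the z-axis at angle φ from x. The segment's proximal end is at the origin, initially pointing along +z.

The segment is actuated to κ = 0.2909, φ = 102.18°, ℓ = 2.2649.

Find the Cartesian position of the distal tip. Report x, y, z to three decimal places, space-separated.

θ = κ·ℓ = 0.2909 × 2.2649 = 0.65886 rad
ρ = (1 − cos θ)/κ = (1 − 0.79069)/0.2909 = 0.71952
z = sin θ / κ = 0.61222/0.2909 = 2.10456
x = ρ cos φ = 0.71952 × cos(102.18°) = -0.15181
y = ρ sin φ = 0.71952 × sin(102.18°) = 0.70333

-0.152 0.703 2.105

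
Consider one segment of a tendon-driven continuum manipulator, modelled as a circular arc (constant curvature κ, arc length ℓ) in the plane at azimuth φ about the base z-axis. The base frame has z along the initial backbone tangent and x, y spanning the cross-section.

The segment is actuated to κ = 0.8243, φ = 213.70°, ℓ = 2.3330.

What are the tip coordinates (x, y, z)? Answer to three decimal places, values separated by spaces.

-1.358 -0.905 1.139

θ = κ·ℓ = 0.8243 × 2.3330 = 1.92309 rad
ρ = (1 − cos θ)/κ = (1 − -0.34505)/0.8243 = 1.63175
z = sin θ / κ = 0.93858/0.8243 = 1.13864
x = ρ cos φ = 1.63175 × cos(213.70°) = -1.35754
y = ρ sin φ = 1.63175 × sin(213.70°) = -0.90537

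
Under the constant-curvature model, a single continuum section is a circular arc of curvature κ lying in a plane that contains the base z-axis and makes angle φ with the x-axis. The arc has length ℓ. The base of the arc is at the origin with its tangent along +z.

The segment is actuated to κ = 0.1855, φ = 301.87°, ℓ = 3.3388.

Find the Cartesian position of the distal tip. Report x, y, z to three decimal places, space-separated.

0.529 -0.850 3.129

θ = κ·ℓ = 0.1855 × 3.3388 = 0.61935 rad
ρ = (1 − cos θ)/κ = (1 − 0.81426)/0.1855 = 1.00131
z = sin θ / κ = 0.58050/0.1855 = 3.12940
x = ρ cos φ = 1.00131 × cos(301.87°) = 0.52868
y = ρ sin φ = 1.00131 × sin(301.87°) = -0.85036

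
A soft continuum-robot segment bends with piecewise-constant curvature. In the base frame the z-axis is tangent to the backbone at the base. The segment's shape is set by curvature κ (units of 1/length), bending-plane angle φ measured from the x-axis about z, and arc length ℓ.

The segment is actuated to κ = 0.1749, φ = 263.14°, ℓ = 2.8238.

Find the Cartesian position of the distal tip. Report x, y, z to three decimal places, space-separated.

θ = κ·ℓ = 0.1749 × 2.8238 = 0.49388 rad
ρ = (1 − cos θ)/κ = (1 − 0.88050)/0.1749 = 0.68325
z = sin θ / κ = 0.47405/0.1749 = 2.71040
x = ρ cos φ = 0.68325 × cos(263.14°) = -0.08161
y = ρ sin φ = 0.68325 × sin(263.14°) = -0.67836

-0.082 -0.678 2.710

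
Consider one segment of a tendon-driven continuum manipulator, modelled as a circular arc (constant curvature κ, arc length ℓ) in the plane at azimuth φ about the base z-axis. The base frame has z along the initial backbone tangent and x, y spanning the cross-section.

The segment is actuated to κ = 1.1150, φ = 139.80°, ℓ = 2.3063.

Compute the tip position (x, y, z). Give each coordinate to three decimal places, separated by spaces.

θ = κ·ℓ = 1.1150 × 2.3063 = 2.57152 rad
ρ = (1 − cos θ)/κ = (1 − -0.84186)/1.1150 = 1.65190
z = sin θ / κ = 0.53969/1.1150 = 0.48403
x = ρ cos φ = 1.65190 × cos(139.80°) = -1.26171
y = ρ sin φ = 1.65190 × sin(139.80°) = 1.06623

-1.262 1.066 0.484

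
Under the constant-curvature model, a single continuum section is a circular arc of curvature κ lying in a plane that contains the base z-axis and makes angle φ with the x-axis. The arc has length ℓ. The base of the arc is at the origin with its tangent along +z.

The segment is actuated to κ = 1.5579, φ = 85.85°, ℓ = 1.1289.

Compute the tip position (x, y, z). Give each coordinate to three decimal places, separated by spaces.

0.055 0.760 0.631

θ = κ·ℓ = 1.5579 × 1.1289 = 1.75871 rad
ρ = (1 − cos θ)/κ = (1 − -0.18681)/1.5579 = 0.76180
z = sin θ / κ = 0.98240/1.5579 = 0.63059
x = ρ cos φ = 0.76180 × cos(85.85°) = 0.05513
y = ρ sin φ = 0.76180 × sin(85.85°) = 0.75981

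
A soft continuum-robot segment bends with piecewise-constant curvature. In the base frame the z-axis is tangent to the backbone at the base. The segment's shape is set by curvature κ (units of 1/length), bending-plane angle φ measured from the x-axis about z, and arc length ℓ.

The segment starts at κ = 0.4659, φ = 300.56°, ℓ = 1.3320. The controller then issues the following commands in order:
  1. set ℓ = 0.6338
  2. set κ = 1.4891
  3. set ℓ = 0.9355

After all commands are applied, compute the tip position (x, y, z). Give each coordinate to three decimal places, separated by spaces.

initial: κ=0.4659, φ=300.56°, ℓ=1.3320
cmd 1: set ℓ=0.6338 → (κ,φ,ℓ)=(0.4659,300.56°,0.6338) → tip=(0.0472,-0.0800,0.6246)
cmd 2: set κ=1.4891 → (κ,φ,ℓ)=(1.4891,300.56°,0.6338) → tip=(0.1411,-0.2390,0.5438)
cmd 3: set ℓ=0.9355 → (κ,φ,ℓ)=(1.4891,300.56°,0.9355) → tip=(0.2811,-0.4760,0.6610)

0.281 -0.476 0.661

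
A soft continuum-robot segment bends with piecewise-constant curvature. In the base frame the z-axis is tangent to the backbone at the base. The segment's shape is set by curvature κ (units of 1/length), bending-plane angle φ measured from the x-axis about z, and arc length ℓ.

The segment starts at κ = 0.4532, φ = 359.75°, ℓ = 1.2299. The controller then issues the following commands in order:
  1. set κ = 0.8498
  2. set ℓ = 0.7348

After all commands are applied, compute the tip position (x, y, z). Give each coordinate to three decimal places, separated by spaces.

0.222 -0.001 0.688

initial: κ=0.4532, φ=359.75°, ℓ=1.2299
cmd 1: set κ=0.8498 → (κ,φ,ℓ)=(0.8498,359.75°,1.2299) → tip=(0.5863,-0.0026,1.0179)
cmd 2: set ℓ=0.7348 → (κ,φ,ℓ)=(0.8498,359.75°,0.7348) → tip=(0.2221,-0.0010,0.6880)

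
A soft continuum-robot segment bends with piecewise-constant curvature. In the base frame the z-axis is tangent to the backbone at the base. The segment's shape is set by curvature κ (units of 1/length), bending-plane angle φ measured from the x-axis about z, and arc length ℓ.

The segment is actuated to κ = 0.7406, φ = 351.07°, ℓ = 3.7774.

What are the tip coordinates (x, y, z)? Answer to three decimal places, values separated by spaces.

2.590 -0.407 0.455

θ = κ·ℓ = 0.7406 × 3.7774 = 2.79754 rad
ρ = (1 − cos θ)/κ = (1 − -0.94140)/0.7406 = 2.62138
z = sin θ / κ = 0.33730/0.7406 = 0.45545
x = ρ cos φ = 2.62138 × cos(351.07°) = 2.58961
y = ρ sin φ = 2.62138 × sin(351.07°) = -0.40691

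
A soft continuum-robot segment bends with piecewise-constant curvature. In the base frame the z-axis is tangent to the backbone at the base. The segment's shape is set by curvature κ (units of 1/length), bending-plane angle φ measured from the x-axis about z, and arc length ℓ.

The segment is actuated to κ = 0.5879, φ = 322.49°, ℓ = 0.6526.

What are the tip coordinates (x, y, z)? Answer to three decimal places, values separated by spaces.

θ = κ·ℓ = 0.5879 × 0.6526 = 0.38366 rad
ρ = (1 − cos θ)/κ = (1 − 0.92730)/0.5879 = 0.12366
z = sin θ / κ = 0.37432/0.5879 = 0.63671
x = ρ cos φ = 0.12366 × cos(322.49°) = 0.09809
y = ρ sin φ = 0.12366 × sin(322.49°) = -0.07530

0.098 -0.075 0.637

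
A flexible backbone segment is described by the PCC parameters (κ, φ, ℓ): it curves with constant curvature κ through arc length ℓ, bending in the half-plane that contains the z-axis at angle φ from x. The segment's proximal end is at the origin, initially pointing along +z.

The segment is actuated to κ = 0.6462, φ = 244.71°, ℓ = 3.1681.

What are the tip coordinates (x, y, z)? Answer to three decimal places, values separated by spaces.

-0.964 -2.041 1.375

θ = κ·ℓ = 0.6462 × 3.1681 = 2.04723 rad
ρ = (1 − cos θ)/κ = (1 − -0.45861)/0.6462 = 2.25721
z = sin θ / κ = 0.88864/0.6462 = 1.37517
x = ρ cos φ = 2.25721 × cos(244.71°) = -0.96428
y = ρ sin φ = 2.25721 × sin(244.71°) = -2.04087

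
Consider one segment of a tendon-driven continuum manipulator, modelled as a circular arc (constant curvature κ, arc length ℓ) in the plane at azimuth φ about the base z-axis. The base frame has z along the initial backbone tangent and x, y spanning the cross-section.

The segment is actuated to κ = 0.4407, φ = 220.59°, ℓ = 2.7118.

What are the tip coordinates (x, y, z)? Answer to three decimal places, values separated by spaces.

θ = κ·ℓ = 0.4407 × 2.7118 = 1.19509 rad
ρ = (1 − cos θ)/κ = (1 − 0.36693)/0.4407 = 1.43651
z = sin θ / κ = 0.93025/0.4407 = 2.11084
x = ρ cos φ = 1.43651 × cos(220.59°) = -1.09087
y = ρ sin φ = 1.43651 × sin(220.59°) = -0.93465

-1.091 -0.935 2.111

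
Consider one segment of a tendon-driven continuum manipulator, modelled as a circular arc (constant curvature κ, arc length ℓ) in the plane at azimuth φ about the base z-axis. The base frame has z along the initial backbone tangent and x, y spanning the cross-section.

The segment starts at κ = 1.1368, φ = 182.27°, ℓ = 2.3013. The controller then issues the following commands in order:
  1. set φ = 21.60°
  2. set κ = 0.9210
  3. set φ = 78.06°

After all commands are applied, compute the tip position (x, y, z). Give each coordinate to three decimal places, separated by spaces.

initial: κ=1.1368, φ=182.27°, ℓ=2.3013
cmd 1: set φ=21.60° → (κ,φ,ℓ)=(1.1368,21.60°,2.3013) → tip=(1.5254,0.6040,0.4413)
cmd 2: set κ=0.9210 → (κ,φ,ℓ)=(0.9210,21.60°,2.3013) → tip=(1.5361,0.6082,0.9264)
cmd 3: set φ=78.06° → (κ,φ,ℓ)=(0.9210,78.06°,2.3013) → tip=(0.3418,1.6164,0.9264)

0.342 1.616 0.926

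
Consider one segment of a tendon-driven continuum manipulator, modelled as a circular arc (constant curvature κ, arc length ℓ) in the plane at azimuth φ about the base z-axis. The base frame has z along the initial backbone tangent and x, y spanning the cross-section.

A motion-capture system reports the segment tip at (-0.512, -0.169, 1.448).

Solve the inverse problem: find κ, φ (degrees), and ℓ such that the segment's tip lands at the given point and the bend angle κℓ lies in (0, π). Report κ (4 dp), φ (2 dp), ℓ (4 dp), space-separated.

ρ = √(x²+y²) = √(-0.512² + -0.169²) = 0.53917
φ = atan2(y, x) mod 360° = atan2(-0.169, -0.512) = 198.2669°
|p|² = ρ² + z² = 0.53917² + 1.448² = 2.38741
κ = 2ρ / |p|² = 2×0.53917 / 2.38741 = 0.45168
θ = 2·atan2(ρ, z) = 2·atan2(0.53917, 1.448) = 0.71290 rad
ℓ = θ/κ = 0.71290/0.45168 = 1.57834

0.4517 198.27 1.5783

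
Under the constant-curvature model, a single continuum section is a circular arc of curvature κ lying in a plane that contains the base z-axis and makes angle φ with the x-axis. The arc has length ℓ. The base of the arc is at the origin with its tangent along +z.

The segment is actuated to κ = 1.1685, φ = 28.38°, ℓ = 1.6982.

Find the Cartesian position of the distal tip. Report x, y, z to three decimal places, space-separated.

θ = κ·ℓ = 1.1685 × 1.6982 = 1.98435 rad
ρ = (1 − cos θ)/κ = (1 − -0.40186)/1.1685 = 1.19971
z = sin θ / κ = 0.91570/1.1685 = 0.78365
x = ρ cos φ = 1.19971 × cos(28.38°) = 1.05552
y = ρ sin φ = 1.19971 × sin(28.38°) = 0.57024

1.056 0.570 0.784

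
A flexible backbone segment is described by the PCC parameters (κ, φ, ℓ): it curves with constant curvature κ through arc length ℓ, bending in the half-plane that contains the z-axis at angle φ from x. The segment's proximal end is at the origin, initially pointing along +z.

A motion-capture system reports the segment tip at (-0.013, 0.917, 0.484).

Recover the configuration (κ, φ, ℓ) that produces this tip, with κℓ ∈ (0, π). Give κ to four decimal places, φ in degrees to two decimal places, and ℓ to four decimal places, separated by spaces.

ρ = √(x²+y²) = √(-0.013² + 0.917²) = 0.91709
φ = atan2(y, x) mod 360° = atan2(0.917, -0.013) = 90.8122°
|p|² = ρ² + z² = 0.91709² + 0.484² = 1.07531
κ = 2ρ / |p|² = 2×0.91709 / 1.07531 = 1.70572
θ = 2·atan2(ρ, z) = 2·atan2(0.91709, 0.484) = 2.17038 rad
ℓ = θ/κ = 2.17038/1.70572 = 1.27242

1.7057 90.81 1.2724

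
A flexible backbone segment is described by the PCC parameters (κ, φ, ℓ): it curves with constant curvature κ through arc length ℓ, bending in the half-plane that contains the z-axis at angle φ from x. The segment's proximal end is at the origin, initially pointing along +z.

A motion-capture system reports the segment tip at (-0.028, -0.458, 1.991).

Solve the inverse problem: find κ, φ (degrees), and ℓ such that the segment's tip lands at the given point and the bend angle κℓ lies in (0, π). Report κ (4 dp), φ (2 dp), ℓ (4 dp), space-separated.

ρ = √(x²+y²) = √(-0.028² + -0.458²) = 0.45886
φ = atan2(y, x) mod 360° = atan2(-0.458, -0.028) = 266.5016°
|p|² = ρ² + z² = 0.45886² + 1.991² = 4.17463
κ = 2ρ / |p|² = 2×0.45886 / 4.17463 = 0.21983
θ = 2·atan2(ρ, z) = 2·atan2(0.45886, 1.991) = 0.45302 rad
ℓ = θ/κ = 0.45302/0.21983 = 2.06077

0.2198 266.50 2.0608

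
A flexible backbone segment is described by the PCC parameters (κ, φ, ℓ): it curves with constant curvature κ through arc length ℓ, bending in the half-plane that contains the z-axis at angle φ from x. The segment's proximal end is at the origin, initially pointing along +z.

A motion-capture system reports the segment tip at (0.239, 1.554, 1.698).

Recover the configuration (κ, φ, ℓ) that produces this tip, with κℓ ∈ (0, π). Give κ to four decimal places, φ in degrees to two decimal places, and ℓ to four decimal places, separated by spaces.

0.5872 81.26 2.5442

ρ = √(x²+y²) = √(0.239² + 1.554²) = 1.57227
φ = atan2(y, x) mod 360° = atan2(1.554, 0.239) = 81.2566°
|p|² = ρ² + z² = 1.57227² + 1.698² = 5.35524
κ = 2ρ / |p|² = 2×1.57227 / 5.35524 = 0.58719
θ = 2·atan2(ρ, z) = 2·atan2(1.57227, 1.698) = 1.49394 rad
ℓ = θ/κ = 1.49394/0.58719 = 2.54422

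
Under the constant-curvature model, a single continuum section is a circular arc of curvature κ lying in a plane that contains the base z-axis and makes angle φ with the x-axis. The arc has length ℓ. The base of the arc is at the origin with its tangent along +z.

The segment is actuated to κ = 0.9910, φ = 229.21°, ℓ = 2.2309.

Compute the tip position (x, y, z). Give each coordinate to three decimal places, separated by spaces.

-1.053 -1.220 0.809

θ = κ·ℓ = 0.9910 × 2.2309 = 2.21082 rad
ρ = (1 − cos θ)/κ = (1 − -0.59722)/0.9910 = 1.61172
z = sin θ / κ = 0.80208/0.9910 = 0.80936
x = ρ cos φ = 1.61172 × cos(229.21°) = -1.05292
y = ρ sin φ = 1.61172 × sin(229.21°) = -1.22025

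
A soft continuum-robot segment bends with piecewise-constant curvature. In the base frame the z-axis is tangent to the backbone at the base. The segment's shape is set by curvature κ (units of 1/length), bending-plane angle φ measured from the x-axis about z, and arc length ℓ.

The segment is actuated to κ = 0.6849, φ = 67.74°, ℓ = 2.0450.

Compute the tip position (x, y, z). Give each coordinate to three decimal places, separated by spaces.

θ = κ·ℓ = 0.6849 × 2.0450 = 1.40062 rad
ρ = (1 − cos θ)/κ = (1 − 0.16936)/0.6849 = 1.21280
z = sin θ / κ = 0.98556/0.6849 = 1.43898
x = ρ cos φ = 1.21280 × cos(67.74°) = 0.45942
y = ρ sin φ = 1.21280 × sin(67.74°) = 1.12241

0.459 1.122 1.439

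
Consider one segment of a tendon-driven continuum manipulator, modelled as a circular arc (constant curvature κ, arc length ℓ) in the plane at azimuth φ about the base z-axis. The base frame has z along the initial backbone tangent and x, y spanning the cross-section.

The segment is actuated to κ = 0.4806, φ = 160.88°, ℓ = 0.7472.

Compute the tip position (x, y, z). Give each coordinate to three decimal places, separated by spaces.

-0.125 0.043 0.731

θ = κ·ℓ = 0.4806 × 0.7472 = 0.35910 rad
ρ = (1 − cos θ)/κ = (1 − 0.93621)/0.4806 = 0.13273
z = sin θ / κ = 0.35144/0.4806 = 0.73124
x = ρ cos φ = 0.13273 × cos(160.88°) = -0.12540
y = ρ sin φ = 0.13273 × sin(160.88°) = 0.04347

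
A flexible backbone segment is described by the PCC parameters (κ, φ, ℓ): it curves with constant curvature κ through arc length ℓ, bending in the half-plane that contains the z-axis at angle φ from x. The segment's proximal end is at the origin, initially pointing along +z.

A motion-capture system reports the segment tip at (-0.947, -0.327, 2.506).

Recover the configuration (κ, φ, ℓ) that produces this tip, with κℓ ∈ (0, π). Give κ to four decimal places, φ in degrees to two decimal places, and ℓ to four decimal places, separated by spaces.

0.2751 199.05 2.7650

ρ = √(x²+y²) = √(-0.947² + -0.327²) = 1.00187
φ = atan2(y, x) mod 360° = atan2(-0.327, -0.947) = 199.0498°
|p|² = ρ² + z² = 1.00187² + 2.506² = 7.28377
κ = 2ρ / |p|² = 2×1.00187 / 7.28377 = 0.27510
θ = 2·atan2(ρ, z) = 2·atan2(1.00187, 2.506) = 0.76065 rad
ℓ = θ/κ = 0.76065/0.27510 = 2.76502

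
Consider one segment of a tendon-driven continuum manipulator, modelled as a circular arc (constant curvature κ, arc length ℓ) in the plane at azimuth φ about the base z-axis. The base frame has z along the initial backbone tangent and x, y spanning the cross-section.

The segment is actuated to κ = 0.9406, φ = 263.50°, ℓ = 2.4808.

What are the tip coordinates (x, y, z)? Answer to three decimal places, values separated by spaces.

θ = κ·ℓ = 0.9406 × 2.4808 = 2.33344 rad
ρ = (1 − cos θ)/κ = (1 − -0.69084)/0.9406 = 1.79761
z = sin θ / κ = 0.72301/0.9406 = 0.76867
x = ρ cos φ = 1.79761 × cos(263.50°) = -0.20350
y = ρ sin φ = 1.79761 × sin(263.50°) = -1.78606

-0.203 -1.786 0.769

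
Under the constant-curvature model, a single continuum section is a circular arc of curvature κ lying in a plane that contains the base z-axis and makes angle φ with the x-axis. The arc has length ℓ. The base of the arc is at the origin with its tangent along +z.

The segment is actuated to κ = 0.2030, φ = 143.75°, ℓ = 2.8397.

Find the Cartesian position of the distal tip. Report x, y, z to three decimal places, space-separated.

θ = κ·ℓ = 0.2030 × 2.8397 = 0.57646 rad
ρ = (1 − cos θ)/κ = (1 − 0.83840)/0.2030 = 0.79607
z = sin θ / κ = 0.54506/0.2030 = 2.68502
x = ρ cos φ = 0.79607 × cos(143.75°) = -0.64199
y = ρ sin φ = 0.79607 × sin(143.75°) = 0.47072

-0.642 0.471 2.685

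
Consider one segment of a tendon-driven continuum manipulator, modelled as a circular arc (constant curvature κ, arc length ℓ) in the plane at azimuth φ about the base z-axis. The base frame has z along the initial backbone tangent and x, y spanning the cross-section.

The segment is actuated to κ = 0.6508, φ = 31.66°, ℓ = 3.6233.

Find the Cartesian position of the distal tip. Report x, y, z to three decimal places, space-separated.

θ = κ·ℓ = 0.6508 × 3.6233 = 2.35804 rad
ρ = (1 − cos θ)/κ = (1 − -0.70841)/0.6508 = 2.62510
z = sin θ / κ = 0.70580/0.6508 = 1.08451
x = ρ cos φ = 2.62510 × cos(31.66°) = 2.23442
y = ρ sin φ = 2.62510 × sin(31.66°) = 1.37785

2.234 1.378 1.085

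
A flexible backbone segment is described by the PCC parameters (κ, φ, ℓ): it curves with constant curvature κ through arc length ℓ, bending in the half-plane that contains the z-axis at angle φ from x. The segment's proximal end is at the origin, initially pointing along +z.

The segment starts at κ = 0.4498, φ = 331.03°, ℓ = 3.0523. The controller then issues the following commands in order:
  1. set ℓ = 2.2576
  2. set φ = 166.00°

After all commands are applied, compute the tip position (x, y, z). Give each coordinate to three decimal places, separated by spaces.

initial: κ=0.4498, φ=331.03°, ℓ=3.0523
cmd 1: set ℓ=2.2576 → (κ,φ,ℓ)=(0.4498,331.03°,2.2576) → tip=(0.9196,-0.5091,1.8891)
cmd 2: set φ=166.00° → (κ,φ,ℓ)=(0.4498,166.00°,2.2576) → tip=(-1.0199,0.2543,1.8891)

-1.020 0.254 1.889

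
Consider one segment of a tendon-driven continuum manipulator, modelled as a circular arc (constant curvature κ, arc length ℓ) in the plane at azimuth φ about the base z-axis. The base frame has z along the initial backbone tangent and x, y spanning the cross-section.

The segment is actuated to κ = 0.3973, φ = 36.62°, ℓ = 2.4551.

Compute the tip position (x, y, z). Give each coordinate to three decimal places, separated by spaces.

0.887 0.659 2.084

θ = κ·ℓ = 0.3973 × 2.4551 = 0.97541 rad
ρ = (1 − cos θ)/κ = (1 − 0.56083)/0.3973 = 1.10539
z = sin θ / κ = 0.82793/0.3973 = 2.08390
x = ρ cos φ = 1.10539 × cos(36.62°) = 0.88720
y = ρ sin φ = 1.10539 × sin(36.62°) = 0.65937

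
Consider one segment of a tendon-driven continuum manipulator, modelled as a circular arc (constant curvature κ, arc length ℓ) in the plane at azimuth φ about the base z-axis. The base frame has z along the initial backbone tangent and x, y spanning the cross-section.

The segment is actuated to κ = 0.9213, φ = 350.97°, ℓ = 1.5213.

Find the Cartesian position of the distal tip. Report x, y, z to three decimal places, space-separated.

θ = κ·ℓ = 0.9213 × 1.5213 = 1.40157 rad
ρ = (1 − cos θ)/κ = (1 − 0.16842)/0.9213 = 0.90262
z = sin θ / κ = 0.98572/0.9213 = 1.06992
x = ρ cos φ = 0.90262 × cos(350.97°) = 0.89143
y = ρ sin φ = 0.90262 × sin(350.97°) = -0.14167

0.891 -0.142 1.070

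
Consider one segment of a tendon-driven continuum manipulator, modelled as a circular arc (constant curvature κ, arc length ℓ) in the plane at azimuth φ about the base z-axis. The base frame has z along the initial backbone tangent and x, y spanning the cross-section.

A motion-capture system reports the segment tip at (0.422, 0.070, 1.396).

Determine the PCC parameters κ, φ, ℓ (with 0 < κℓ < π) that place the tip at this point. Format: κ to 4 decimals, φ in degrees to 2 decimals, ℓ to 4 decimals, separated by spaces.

ρ = √(x²+y²) = √(0.422² + 0.070²) = 0.42777
φ = atan2(y, x) mod 360° = atan2(0.070, 0.422) = 9.4183°
|p|² = ρ² + z² = 0.42777² + 1.396² = 2.13180
κ = 2ρ / |p|² = 2×0.42777 / 2.13180 = 0.40132
θ = 2·atan2(ρ, z) = 2·atan2(0.42777, 1.396) = 0.59468 rad
ℓ = θ/κ = 0.59468/0.40132 = 1.48181

0.4013 9.42 1.4818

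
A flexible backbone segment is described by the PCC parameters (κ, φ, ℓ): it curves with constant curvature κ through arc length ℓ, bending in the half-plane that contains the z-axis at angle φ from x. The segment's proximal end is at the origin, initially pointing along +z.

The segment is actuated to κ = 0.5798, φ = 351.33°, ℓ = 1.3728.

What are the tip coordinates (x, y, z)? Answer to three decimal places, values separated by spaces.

θ = κ·ℓ = 0.5798 × 1.3728 = 0.79595 rad
ρ = (1 − cos θ)/κ = (1 − 0.69961)/0.5798 = 0.51810
z = sin θ / κ = 0.71453/0.5798 = 1.23237
x = ρ cos φ = 0.51810 × cos(351.33°) = 0.51218
y = ρ sin φ = 0.51810 × sin(351.33°) = -0.07810

0.512 -0.078 1.232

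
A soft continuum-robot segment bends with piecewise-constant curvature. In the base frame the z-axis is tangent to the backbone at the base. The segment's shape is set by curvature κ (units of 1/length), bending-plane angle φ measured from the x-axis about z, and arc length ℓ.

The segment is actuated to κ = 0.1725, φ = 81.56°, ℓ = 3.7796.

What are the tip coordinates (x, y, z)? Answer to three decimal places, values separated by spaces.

0.175 1.176 3.517

θ = κ·ℓ = 0.1725 × 3.7796 = 0.65198 rad
ρ = (1 − cos θ)/κ = (1 − 0.79488)/0.1725 = 1.18908
z = sin θ / κ = 0.60676/0.1725 = 3.51746
x = ρ cos φ = 1.18908 × cos(81.56°) = 0.17453
y = ρ sin φ = 1.18908 × sin(81.56°) = 1.17620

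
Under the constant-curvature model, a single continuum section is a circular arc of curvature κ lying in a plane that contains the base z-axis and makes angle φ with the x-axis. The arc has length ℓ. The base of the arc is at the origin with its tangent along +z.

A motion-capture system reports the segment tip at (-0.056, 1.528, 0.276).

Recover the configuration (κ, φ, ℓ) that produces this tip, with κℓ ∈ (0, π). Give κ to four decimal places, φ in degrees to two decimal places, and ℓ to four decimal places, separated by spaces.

1.2667 92.10 2.1981

ρ = √(x²+y²) = √(-0.056² + 1.528²) = 1.52903
φ = atan2(y, x) mod 360° = atan2(1.528, -0.056) = 92.0989°
|p|² = ρ² + z² = 1.52903² + 0.276² = 2.41410
κ = 2ρ / |p|² = 2×1.52903 / 2.41410 = 1.26675
θ = 2·atan2(ρ, z) = 2·atan2(1.52903, 0.276) = 2.78442 rad
ℓ = θ/κ = 2.78442/1.26675 = 2.19809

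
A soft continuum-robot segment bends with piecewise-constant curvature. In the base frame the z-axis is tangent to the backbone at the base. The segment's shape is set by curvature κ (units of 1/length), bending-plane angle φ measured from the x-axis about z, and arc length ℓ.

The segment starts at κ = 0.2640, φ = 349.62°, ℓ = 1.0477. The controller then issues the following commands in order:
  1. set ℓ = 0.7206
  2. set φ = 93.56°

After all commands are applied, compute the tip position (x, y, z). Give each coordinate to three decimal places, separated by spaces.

-0.004 0.068 0.716

initial: κ=0.2640, φ=349.62°, ℓ=1.0477
cmd 1: set ℓ=0.7206 → (κ,φ,ℓ)=(0.2640,349.62°,0.7206) → tip=(0.0672,-0.0123,0.7163)
cmd 2: set φ=93.56° → (κ,φ,ℓ)=(0.2640,93.56°,0.7206) → tip=(-0.0042,0.0682,0.7163)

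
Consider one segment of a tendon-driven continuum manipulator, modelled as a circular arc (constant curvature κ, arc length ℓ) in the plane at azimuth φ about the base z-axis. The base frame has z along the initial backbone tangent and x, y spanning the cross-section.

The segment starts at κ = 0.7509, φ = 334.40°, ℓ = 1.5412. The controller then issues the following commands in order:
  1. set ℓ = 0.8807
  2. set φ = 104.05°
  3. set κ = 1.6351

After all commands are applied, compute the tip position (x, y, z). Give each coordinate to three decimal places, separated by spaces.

-0.129 0.516 0.606

initial: κ=0.7509, φ=334.40°, ℓ=1.5412
cmd 1: set ℓ=0.8807 → (κ,φ,ℓ)=(0.7509,334.40°,0.8807) → tip=(0.2532,-0.1213,0.8179)
cmd 2: set φ=104.05° → (κ,φ,ℓ)=(0.7509,104.05°,0.8807) → tip=(-0.0682,0.2724,0.8179)
cmd 3: set κ=1.6351 → (κ,φ,ℓ)=(1.6351,104.05°,0.8807) → tip=(-0.1291,0.5159,0.6064)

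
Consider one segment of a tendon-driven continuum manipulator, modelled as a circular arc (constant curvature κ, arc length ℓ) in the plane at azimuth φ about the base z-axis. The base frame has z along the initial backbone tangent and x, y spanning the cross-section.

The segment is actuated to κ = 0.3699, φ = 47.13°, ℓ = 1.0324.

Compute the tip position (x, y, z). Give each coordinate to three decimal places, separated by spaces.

θ = κ·ℓ = 0.3699 × 1.0324 = 0.38188 rad
ρ = (1 − cos θ)/κ = (1 − 0.92796)/0.3699 = 0.19474
z = sin θ / κ = 0.37267/0.3699 = 1.00749
x = ρ cos φ = 0.19474 × cos(47.13°) = 0.13249
y = ρ sin φ = 0.19474 × sin(47.13°) = 0.14273

0.132 0.143 1.007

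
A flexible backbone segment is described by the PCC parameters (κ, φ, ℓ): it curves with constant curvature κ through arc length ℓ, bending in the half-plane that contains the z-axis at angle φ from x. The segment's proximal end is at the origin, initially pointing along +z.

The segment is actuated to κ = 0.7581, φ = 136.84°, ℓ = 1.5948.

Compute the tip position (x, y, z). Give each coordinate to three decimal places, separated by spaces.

θ = κ·ℓ = 0.7581 × 1.5948 = 1.20902 rad
ρ = (1 − cos θ)/κ = (1 − 0.35394)/0.7581 = 0.85221
z = sin θ / κ = 0.93527/0.7581 = 1.23370
x = ρ cos φ = 0.85221 × cos(136.84°) = -0.62164
y = ρ sin φ = 0.85221 × sin(136.84°) = 0.58295

-0.622 0.583 1.234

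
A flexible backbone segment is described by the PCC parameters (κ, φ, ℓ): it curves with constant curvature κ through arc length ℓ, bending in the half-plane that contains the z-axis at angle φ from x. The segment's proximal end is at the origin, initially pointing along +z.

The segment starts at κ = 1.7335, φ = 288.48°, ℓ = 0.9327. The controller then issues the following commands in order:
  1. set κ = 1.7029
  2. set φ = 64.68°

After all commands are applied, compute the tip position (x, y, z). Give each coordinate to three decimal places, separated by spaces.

initial: κ=1.7335, φ=288.48°, ℓ=0.9327
cmd 1: set κ=1.7029 → (κ,φ,ℓ)=(1.7029,288.48°,0.9327) → tip=(0.1894,-0.5667,0.5871)
cmd 2: set φ=64.68° → (κ,φ,ℓ)=(1.7029,64.68°,0.9327) → tip=(0.2555,0.5401,0.5871)

0.256 0.540 0.587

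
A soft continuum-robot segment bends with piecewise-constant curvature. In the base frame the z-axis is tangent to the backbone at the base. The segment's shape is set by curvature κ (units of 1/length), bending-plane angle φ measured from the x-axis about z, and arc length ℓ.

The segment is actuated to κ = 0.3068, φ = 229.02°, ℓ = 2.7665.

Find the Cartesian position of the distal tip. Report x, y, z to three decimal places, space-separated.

-0.725 -0.834 2.446

θ = κ·ℓ = 0.3068 × 2.7665 = 0.84876 rad
ρ = (1 − cos θ)/κ = (1 − 0.66091)/0.3068 = 1.10524
z = sin θ / κ = 0.75046/0.3068 = 2.44610
x = ρ cos φ = 1.10524 × cos(229.02°) = -0.72481
y = ρ sin φ = 1.10524 × sin(229.02°) = -0.83439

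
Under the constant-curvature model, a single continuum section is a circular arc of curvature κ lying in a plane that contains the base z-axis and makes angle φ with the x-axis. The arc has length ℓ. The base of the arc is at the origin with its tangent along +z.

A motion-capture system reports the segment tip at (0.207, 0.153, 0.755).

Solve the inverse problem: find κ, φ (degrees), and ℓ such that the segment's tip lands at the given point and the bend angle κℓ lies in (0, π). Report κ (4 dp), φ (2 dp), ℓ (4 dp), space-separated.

0.8091 36.47 0.8122

ρ = √(x²+y²) = √(0.207² + 0.153²) = 0.25741
φ = atan2(y, x) mod 360° = atan2(0.153, 0.207) = 36.4692°
|p|² = ρ² + z² = 0.25741² + 0.755² = 0.63628
κ = 2ρ / |p|² = 2×0.25741 / 0.63628 = 0.80909
θ = 2·atan2(ρ, z) = 2·atan2(0.25741, 0.755) = 0.65715 rad
ℓ = θ/κ = 0.65715/0.80909 = 0.81221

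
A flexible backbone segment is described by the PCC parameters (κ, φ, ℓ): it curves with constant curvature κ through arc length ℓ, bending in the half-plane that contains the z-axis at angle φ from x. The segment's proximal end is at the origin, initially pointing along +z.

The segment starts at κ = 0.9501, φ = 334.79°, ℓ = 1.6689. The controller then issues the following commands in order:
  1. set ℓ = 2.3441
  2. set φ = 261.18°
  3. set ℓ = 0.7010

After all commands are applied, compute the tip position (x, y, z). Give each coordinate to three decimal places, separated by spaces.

initial: κ=0.9501, φ=334.79°, ℓ=1.6689
cmd 1: set ℓ=2.3441 → (κ,φ,ℓ)=(0.9501,334.79°,2.3441) → tip=(1.5334,-0.7219,0.8338)
cmd 2: set φ=261.18° → (κ,φ,ℓ)=(0.9501,261.18°,2.3441) → tip=(-0.2599,-1.6747,0.8338)
cmd 3: set ℓ=0.7010 → (κ,φ,ℓ)=(0.9501,261.18°,0.7010) → tip=(-0.0345,-0.2223,0.6503)

-0.034 -0.222 0.650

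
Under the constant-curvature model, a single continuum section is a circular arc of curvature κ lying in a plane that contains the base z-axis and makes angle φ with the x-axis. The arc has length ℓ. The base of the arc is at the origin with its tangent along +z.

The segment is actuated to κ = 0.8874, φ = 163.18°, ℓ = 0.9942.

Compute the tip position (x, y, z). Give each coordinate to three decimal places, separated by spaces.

θ = κ·ℓ = 0.8874 × 0.9942 = 0.88225 rad
ρ = (1 − cos θ)/κ = (1 − 0.63541)/0.8874 = 0.41085
z = sin θ / κ = 0.77217/0.8874 = 0.87015
x = ρ cos φ = 0.41085 × cos(163.18°) = -0.39327
y = ρ sin φ = 0.41085 × sin(163.18°) = 0.11889

-0.393 0.119 0.870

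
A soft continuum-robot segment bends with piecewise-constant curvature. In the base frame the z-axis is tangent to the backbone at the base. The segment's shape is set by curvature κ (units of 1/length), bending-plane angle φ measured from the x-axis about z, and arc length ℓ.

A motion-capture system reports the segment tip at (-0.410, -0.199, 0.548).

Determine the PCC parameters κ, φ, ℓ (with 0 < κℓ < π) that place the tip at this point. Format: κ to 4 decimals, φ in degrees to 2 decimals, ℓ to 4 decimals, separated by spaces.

ρ = √(x²+y²) = √(-0.410² + -0.199²) = 0.45574
φ = atan2(y, x) mod 360° = atan2(-0.199, -0.410) = 205.8904°
|p|² = ρ² + z² = 0.45574² + 0.548² = 0.50801
κ = 2ρ / |p|² = 2×0.45574 / 0.50801 = 1.79424
θ = 2·atan2(ρ, z) = 2·atan2(0.45574, 0.548) = 1.38748 rad
ℓ = θ/κ = 1.38748/1.79424 = 0.77330

1.7942 205.89 0.7733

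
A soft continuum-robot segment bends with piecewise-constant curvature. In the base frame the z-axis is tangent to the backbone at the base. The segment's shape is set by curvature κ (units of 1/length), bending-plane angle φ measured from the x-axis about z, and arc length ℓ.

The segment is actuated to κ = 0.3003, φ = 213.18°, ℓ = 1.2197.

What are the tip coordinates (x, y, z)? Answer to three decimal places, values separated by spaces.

-0.185 -0.121 1.193

θ = κ·ℓ = 0.3003 × 1.2197 = 0.36628 rad
ρ = (1 − cos θ)/κ = (1 − 0.93367)/0.3003 = 0.22089
z = sin θ / κ = 0.35814/0.3003 = 1.19261
x = ρ cos φ = 0.22089 × cos(213.18°) = -0.18487
y = ρ sin φ = 0.22089 × sin(213.18°) = -0.12089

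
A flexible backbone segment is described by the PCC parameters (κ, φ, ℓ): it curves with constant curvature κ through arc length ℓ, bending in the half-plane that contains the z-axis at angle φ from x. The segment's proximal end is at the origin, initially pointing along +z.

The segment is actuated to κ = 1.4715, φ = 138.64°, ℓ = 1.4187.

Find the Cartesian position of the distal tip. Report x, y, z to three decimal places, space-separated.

-0.762 0.671 0.591

θ = κ·ℓ = 1.4715 × 1.4187 = 2.08762 rad
ρ = (1 − cos θ)/κ = (1 − -0.49412)/1.4715 = 1.01537
z = sin θ / κ = 0.86939/1.4715 = 0.59082
x = ρ cos φ = 1.01537 × cos(138.64°) = -0.76211
y = ρ sin φ = 1.01537 × sin(138.64°) = 0.67095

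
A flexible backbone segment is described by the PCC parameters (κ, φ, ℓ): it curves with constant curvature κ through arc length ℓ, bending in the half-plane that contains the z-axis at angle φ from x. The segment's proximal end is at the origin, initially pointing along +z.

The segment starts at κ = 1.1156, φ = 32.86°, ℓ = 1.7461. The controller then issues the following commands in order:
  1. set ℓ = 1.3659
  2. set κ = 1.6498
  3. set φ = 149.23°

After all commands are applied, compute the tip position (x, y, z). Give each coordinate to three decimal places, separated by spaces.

initial: κ=1.1156, φ=32.86°, ℓ=1.7461
cmd 1: set ℓ=1.3659 → (κ,φ,ℓ)=(1.1156,32.86°,1.3659) → tip=(0.7176,0.4635,0.8954)
cmd 2: set κ=1.6498 → (κ,φ,ℓ)=(1.6498,32.86°,1.3659) → tip=(0.8304,0.5364,0.4703)
cmd 3: set φ=149.23° → (κ,φ,ℓ)=(1.6498,149.23°,1.3659) → tip=(-0.8494,0.5057,0.4703)

-0.849 0.506 0.470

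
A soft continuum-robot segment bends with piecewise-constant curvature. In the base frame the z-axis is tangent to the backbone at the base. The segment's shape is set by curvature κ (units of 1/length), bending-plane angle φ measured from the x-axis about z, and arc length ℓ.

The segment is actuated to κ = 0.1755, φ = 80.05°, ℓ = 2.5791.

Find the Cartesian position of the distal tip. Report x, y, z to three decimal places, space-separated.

0.099 0.565 2.492

θ = κ·ℓ = 0.1755 × 2.5791 = 0.45263 rad
ρ = (1 − cos θ)/κ = (1 − 0.89930)/0.1755 = 0.57379
z = sin θ / κ = 0.43733/0.1755 = 2.49193
x = ρ cos φ = 0.57379 × cos(80.05°) = 0.09915
y = ρ sin φ = 0.57379 × sin(80.05°) = 0.56516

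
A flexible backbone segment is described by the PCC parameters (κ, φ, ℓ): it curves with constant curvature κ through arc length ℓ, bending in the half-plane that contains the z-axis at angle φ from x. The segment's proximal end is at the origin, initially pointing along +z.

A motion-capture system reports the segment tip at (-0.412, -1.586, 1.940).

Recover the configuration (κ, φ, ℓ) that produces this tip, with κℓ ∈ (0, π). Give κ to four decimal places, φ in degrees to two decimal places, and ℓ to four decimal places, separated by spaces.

ρ = √(x²+y²) = √(-0.412² + -1.586²) = 1.63864
φ = atan2(y, x) mod 360° = atan2(-1.586, -0.412) = 255.4380°
|p|² = ρ² + z² = 1.63864² + 1.940² = 6.44874
κ = 2ρ / |p|² = 2×1.63864 / 6.44874 = 0.50820
θ = 2·atan2(ρ, z) = 2·atan2(1.63864, 1.940) = 1.40277 rad
ℓ = θ/κ = 1.40277/0.50820 = 2.76025

0.5082 255.44 2.7602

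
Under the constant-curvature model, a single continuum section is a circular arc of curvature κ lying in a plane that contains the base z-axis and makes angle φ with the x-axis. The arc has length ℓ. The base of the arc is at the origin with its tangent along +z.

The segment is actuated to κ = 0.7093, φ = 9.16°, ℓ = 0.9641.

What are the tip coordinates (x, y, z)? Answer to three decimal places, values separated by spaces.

0.313 0.050 0.891

θ = κ·ℓ = 0.7093 × 0.9641 = 0.68384 rad
ρ = (1 − cos θ)/κ = (1 − 0.77515)/0.7093 = 0.31700
z = sin θ / κ = 0.63177/0.7093 = 0.89070
x = ρ cos φ = 0.31700 × cos(9.16°) = 0.31295
y = ρ sin φ = 0.31700 × sin(9.16°) = 0.05046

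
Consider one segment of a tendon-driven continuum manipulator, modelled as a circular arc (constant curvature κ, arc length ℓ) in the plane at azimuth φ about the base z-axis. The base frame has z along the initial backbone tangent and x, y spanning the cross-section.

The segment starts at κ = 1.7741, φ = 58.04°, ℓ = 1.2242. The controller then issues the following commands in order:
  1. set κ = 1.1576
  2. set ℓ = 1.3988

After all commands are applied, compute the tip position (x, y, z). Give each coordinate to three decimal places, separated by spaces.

0.479 0.768 0.863

initial: κ=1.7741, φ=58.04°, ℓ=1.2242
cmd 1: set κ=1.1576 → (κ,φ,ℓ)=(1.1576,58.04°,1.2242) → tip=(0.3873,0.6207,0.8537)
cmd 2: set ℓ=1.3988 → (κ,φ,ℓ)=(1.1576,58.04°,1.3988) → tip=(0.4794,0.7684,0.8628)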